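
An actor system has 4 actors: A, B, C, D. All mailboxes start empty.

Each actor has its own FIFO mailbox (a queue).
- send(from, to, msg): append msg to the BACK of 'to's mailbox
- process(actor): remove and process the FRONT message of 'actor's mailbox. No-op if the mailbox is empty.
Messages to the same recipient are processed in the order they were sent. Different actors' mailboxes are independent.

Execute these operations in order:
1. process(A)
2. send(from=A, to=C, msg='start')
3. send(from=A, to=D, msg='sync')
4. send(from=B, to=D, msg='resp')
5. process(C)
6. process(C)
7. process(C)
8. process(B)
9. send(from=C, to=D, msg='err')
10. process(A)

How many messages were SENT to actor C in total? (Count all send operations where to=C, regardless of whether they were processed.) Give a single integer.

Answer: 1

Derivation:
After 1 (process(A)): A:[] B:[] C:[] D:[]
After 2 (send(from=A, to=C, msg='start')): A:[] B:[] C:[start] D:[]
After 3 (send(from=A, to=D, msg='sync')): A:[] B:[] C:[start] D:[sync]
After 4 (send(from=B, to=D, msg='resp')): A:[] B:[] C:[start] D:[sync,resp]
After 5 (process(C)): A:[] B:[] C:[] D:[sync,resp]
After 6 (process(C)): A:[] B:[] C:[] D:[sync,resp]
After 7 (process(C)): A:[] B:[] C:[] D:[sync,resp]
After 8 (process(B)): A:[] B:[] C:[] D:[sync,resp]
After 9 (send(from=C, to=D, msg='err')): A:[] B:[] C:[] D:[sync,resp,err]
After 10 (process(A)): A:[] B:[] C:[] D:[sync,resp,err]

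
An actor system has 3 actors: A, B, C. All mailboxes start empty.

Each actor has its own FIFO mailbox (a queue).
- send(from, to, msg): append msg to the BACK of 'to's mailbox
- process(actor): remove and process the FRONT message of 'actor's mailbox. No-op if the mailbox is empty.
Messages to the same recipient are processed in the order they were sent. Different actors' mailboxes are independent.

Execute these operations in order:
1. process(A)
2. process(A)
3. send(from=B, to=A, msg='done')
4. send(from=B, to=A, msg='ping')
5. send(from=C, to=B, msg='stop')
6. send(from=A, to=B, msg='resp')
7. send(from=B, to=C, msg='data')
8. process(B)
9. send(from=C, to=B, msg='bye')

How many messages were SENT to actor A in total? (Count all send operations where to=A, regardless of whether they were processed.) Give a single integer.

Answer: 2

Derivation:
After 1 (process(A)): A:[] B:[] C:[]
After 2 (process(A)): A:[] B:[] C:[]
After 3 (send(from=B, to=A, msg='done')): A:[done] B:[] C:[]
After 4 (send(from=B, to=A, msg='ping')): A:[done,ping] B:[] C:[]
After 5 (send(from=C, to=B, msg='stop')): A:[done,ping] B:[stop] C:[]
After 6 (send(from=A, to=B, msg='resp')): A:[done,ping] B:[stop,resp] C:[]
After 7 (send(from=B, to=C, msg='data')): A:[done,ping] B:[stop,resp] C:[data]
After 8 (process(B)): A:[done,ping] B:[resp] C:[data]
After 9 (send(from=C, to=B, msg='bye')): A:[done,ping] B:[resp,bye] C:[data]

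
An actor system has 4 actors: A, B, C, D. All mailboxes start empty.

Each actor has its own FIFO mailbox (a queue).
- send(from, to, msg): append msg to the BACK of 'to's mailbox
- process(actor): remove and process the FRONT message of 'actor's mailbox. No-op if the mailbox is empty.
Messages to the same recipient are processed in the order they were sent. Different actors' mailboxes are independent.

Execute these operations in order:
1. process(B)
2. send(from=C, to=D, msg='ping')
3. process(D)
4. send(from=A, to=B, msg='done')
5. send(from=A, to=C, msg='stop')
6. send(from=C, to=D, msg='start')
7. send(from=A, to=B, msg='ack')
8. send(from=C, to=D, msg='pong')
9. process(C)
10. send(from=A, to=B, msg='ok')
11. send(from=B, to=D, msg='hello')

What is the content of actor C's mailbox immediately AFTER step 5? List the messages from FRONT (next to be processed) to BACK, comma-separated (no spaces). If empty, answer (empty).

After 1 (process(B)): A:[] B:[] C:[] D:[]
After 2 (send(from=C, to=D, msg='ping')): A:[] B:[] C:[] D:[ping]
After 3 (process(D)): A:[] B:[] C:[] D:[]
After 4 (send(from=A, to=B, msg='done')): A:[] B:[done] C:[] D:[]
After 5 (send(from=A, to=C, msg='stop')): A:[] B:[done] C:[stop] D:[]

stop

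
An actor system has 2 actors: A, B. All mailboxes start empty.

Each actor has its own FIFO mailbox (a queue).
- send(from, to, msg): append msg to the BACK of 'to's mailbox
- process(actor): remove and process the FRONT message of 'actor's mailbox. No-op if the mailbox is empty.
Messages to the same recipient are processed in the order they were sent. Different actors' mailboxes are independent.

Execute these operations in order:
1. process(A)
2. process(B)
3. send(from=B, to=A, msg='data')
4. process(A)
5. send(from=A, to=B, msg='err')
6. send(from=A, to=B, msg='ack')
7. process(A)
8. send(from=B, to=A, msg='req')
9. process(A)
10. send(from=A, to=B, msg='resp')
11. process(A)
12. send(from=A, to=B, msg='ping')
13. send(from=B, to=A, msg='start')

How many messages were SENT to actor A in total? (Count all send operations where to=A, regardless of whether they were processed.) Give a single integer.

After 1 (process(A)): A:[] B:[]
After 2 (process(B)): A:[] B:[]
After 3 (send(from=B, to=A, msg='data')): A:[data] B:[]
After 4 (process(A)): A:[] B:[]
After 5 (send(from=A, to=B, msg='err')): A:[] B:[err]
After 6 (send(from=A, to=B, msg='ack')): A:[] B:[err,ack]
After 7 (process(A)): A:[] B:[err,ack]
After 8 (send(from=B, to=A, msg='req')): A:[req] B:[err,ack]
After 9 (process(A)): A:[] B:[err,ack]
After 10 (send(from=A, to=B, msg='resp')): A:[] B:[err,ack,resp]
After 11 (process(A)): A:[] B:[err,ack,resp]
After 12 (send(from=A, to=B, msg='ping')): A:[] B:[err,ack,resp,ping]
After 13 (send(from=B, to=A, msg='start')): A:[start] B:[err,ack,resp,ping]

Answer: 3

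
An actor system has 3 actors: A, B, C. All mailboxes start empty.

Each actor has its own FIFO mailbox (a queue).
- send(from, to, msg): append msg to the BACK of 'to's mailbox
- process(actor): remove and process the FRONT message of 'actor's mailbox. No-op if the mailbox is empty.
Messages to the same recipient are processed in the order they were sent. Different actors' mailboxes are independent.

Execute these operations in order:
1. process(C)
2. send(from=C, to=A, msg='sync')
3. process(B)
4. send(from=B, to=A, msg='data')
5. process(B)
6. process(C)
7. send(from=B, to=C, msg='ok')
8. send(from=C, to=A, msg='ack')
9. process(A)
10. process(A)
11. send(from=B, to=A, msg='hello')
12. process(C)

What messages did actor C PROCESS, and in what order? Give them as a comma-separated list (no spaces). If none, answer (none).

Answer: ok

Derivation:
After 1 (process(C)): A:[] B:[] C:[]
After 2 (send(from=C, to=A, msg='sync')): A:[sync] B:[] C:[]
After 3 (process(B)): A:[sync] B:[] C:[]
After 4 (send(from=B, to=A, msg='data')): A:[sync,data] B:[] C:[]
After 5 (process(B)): A:[sync,data] B:[] C:[]
After 6 (process(C)): A:[sync,data] B:[] C:[]
After 7 (send(from=B, to=C, msg='ok')): A:[sync,data] B:[] C:[ok]
After 8 (send(from=C, to=A, msg='ack')): A:[sync,data,ack] B:[] C:[ok]
After 9 (process(A)): A:[data,ack] B:[] C:[ok]
After 10 (process(A)): A:[ack] B:[] C:[ok]
After 11 (send(from=B, to=A, msg='hello')): A:[ack,hello] B:[] C:[ok]
After 12 (process(C)): A:[ack,hello] B:[] C:[]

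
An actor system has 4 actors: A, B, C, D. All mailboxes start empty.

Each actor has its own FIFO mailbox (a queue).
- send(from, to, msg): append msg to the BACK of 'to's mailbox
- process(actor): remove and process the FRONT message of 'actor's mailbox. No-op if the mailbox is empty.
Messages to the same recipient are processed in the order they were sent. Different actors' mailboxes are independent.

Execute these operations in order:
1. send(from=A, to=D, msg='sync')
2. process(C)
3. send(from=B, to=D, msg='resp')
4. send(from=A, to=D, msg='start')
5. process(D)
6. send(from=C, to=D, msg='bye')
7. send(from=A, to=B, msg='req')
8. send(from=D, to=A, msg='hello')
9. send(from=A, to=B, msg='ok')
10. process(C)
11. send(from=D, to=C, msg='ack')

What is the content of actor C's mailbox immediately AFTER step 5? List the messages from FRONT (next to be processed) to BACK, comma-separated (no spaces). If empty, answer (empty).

After 1 (send(from=A, to=D, msg='sync')): A:[] B:[] C:[] D:[sync]
After 2 (process(C)): A:[] B:[] C:[] D:[sync]
After 3 (send(from=B, to=D, msg='resp')): A:[] B:[] C:[] D:[sync,resp]
After 4 (send(from=A, to=D, msg='start')): A:[] B:[] C:[] D:[sync,resp,start]
After 5 (process(D)): A:[] B:[] C:[] D:[resp,start]

(empty)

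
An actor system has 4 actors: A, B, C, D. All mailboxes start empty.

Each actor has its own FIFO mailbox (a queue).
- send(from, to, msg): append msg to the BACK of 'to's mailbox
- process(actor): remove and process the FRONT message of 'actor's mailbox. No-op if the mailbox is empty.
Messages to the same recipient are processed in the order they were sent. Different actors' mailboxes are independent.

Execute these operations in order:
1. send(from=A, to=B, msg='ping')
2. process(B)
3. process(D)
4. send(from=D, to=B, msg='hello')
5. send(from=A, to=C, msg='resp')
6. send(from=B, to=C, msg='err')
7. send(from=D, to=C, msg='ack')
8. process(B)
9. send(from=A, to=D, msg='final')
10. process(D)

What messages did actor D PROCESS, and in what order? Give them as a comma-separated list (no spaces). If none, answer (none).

Answer: final

Derivation:
After 1 (send(from=A, to=B, msg='ping')): A:[] B:[ping] C:[] D:[]
After 2 (process(B)): A:[] B:[] C:[] D:[]
After 3 (process(D)): A:[] B:[] C:[] D:[]
After 4 (send(from=D, to=B, msg='hello')): A:[] B:[hello] C:[] D:[]
After 5 (send(from=A, to=C, msg='resp')): A:[] B:[hello] C:[resp] D:[]
After 6 (send(from=B, to=C, msg='err')): A:[] B:[hello] C:[resp,err] D:[]
After 7 (send(from=D, to=C, msg='ack')): A:[] B:[hello] C:[resp,err,ack] D:[]
After 8 (process(B)): A:[] B:[] C:[resp,err,ack] D:[]
After 9 (send(from=A, to=D, msg='final')): A:[] B:[] C:[resp,err,ack] D:[final]
After 10 (process(D)): A:[] B:[] C:[resp,err,ack] D:[]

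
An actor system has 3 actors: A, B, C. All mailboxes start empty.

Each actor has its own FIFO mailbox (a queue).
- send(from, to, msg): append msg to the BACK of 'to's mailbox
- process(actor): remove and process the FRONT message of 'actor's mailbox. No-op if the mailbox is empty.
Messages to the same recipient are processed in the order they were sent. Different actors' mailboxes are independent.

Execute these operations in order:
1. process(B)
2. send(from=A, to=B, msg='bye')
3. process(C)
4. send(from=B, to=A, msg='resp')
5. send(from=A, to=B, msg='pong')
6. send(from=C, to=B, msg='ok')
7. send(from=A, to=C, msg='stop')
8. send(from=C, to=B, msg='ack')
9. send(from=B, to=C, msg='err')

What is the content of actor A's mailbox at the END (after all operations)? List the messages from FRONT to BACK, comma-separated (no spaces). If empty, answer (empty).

Answer: resp

Derivation:
After 1 (process(B)): A:[] B:[] C:[]
After 2 (send(from=A, to=B, msg='bye')): A:[] B:[bye] C:[]
After 3 (process(C)): A:[] B:[bye] C:[]
After 4 (send(from=B, to=A, msg='resp')): A:[resp] B:[bye] C:[]
After 5 (send(from=A, to=B, msg='pong')): A:[resp] B:[bye,pong] C:[]
After 6 (send(from=C, to=B, msg='ok')): A:[resp] B:[bye,pong,ok] C:[]
After 7 (send(from=A, to=C, msg='stop')): A:[resp] B:[bye,pong,ok] C:[stop]
After 8 (send(from=C, to=B, msg='ack')): A:[resp] B:[bye,pong,ok,ack] C:[stop]
After 9 (send(from=B, to=C, msg='err')): A:[resp] B:[bye,pong,ok,ack] C:[stop,err]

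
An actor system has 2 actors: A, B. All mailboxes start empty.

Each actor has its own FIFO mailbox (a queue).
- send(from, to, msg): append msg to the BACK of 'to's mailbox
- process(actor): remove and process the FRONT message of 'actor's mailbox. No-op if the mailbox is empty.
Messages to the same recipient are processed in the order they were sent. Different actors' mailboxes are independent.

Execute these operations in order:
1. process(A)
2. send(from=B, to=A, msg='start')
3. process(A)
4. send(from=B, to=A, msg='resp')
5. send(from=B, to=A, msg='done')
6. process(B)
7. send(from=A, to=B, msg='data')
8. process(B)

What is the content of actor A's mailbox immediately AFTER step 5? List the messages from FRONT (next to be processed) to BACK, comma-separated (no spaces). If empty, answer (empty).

After 1 (process(A)): A:[] B:[]
After 2 (send(from=B, to=A, msg='start')): A:[start] B:[]
After 3 (process(A)): A:[] B:[]
After 4 (send(from=B, to=A, msg='resp')): A:[resp] B:[]
After 5 (send(from=B, to=A, msg='done')): A:[resp,done] B:[]

resp,done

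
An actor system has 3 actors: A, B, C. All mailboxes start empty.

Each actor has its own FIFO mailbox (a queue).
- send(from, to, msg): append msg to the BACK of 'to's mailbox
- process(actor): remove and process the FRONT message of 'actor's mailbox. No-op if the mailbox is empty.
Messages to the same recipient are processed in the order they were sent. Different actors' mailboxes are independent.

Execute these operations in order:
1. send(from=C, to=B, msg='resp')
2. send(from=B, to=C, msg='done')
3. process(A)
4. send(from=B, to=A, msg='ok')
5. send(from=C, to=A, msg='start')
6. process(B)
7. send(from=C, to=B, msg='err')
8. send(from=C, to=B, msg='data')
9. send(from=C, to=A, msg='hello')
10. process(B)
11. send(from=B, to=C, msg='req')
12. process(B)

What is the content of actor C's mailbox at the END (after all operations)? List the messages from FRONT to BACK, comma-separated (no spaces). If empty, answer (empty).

After 1 (send(from=C, to=B, msg='resp')): A:[] B:[resp] C:[]
After 2 (send(from=B, to=C, msg='done')): A:[] B:[resp] C:[done]
After 3 (process(A)): A:[] B:[resp] C:[done]
After 4 (send(from=B, to=A, msg='ok')): A:[ok] B:[resp] C:[done]
After 5 (send(from=C, to=A, msg='start')): A:[ok,start] B:[resp] C:[done]
After 6 (process(B)): A:[ok,start] B:[] C:[done]
After 7 (send(from=C, to=B, msg='err')): A:[ok,start] B:[err] C:[done]
After 8 (send(from=C, to=B, msg='data')): A:[ok,start] B:[err,data] C:[done]
After 9 (send(from=C, to=A, msg='hello')): A:[ok,start,hello] B:[err,data] C:[done]
After 10 (process(B)): A:[ok,start,hello] B:[data] C:[done]
After 11 (send(from=B, to=C, msg='req')): A:[ok,start,hello] B:[data] C:[done,req]
After 12 (process(B)): A:[ok,start,hello] B:[] C:[done,req]

Answer: done,req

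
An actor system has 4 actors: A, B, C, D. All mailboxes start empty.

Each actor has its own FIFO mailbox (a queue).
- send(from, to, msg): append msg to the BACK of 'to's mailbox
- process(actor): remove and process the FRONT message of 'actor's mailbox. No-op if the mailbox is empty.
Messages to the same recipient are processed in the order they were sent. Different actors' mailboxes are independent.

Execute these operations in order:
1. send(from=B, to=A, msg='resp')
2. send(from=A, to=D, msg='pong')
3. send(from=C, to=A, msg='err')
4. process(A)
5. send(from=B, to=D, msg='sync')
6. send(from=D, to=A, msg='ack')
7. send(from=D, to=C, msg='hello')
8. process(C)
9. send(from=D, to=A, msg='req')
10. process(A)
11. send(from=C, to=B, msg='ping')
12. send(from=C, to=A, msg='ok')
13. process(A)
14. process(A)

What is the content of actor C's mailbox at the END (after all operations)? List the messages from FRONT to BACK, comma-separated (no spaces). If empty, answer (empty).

After 1 (send(from=B, to=A, msg='resp')): A:[resp] B:[] C:[] D:[]
After 2 (send(from=A, to=D, msg='pong')): A:[resp] B:[] C:[] D:[pong]
After 3 (send(from=C, to=A, msg='err')): A:[resp,err] B:[] C:[] D:[pong]
After 4 (process(A)): A:[err] B:[] C:[] D:[pong]
After 5 (send(from=B, to=D, msg='sync')): A:[err] B:[] C:[] D:[pong,sync]
After 6 (send(from=D, to=A, msg='ack')): A:[err,ack] B:[] C:[] D:[pong,sync]
After 7 (send(from=D, to=C, msg='hello')): A:[err,ack] B:[] C:[hello] D:[pong,sync]
After 8 (process(C)): A:[err,ack] B:[] C:[] D:[pong,sync]
After 9 (send(from=D, to=A, msg='req')): A:[err,ack,req] B:[] C:[] D:[pong,sync]
After 10 (process(A)): A:[ack,req] B:[] C:[] D:[pong,sync]
After 11 (send(from=C, to=B, msg='ping')): A:[ack,req] B:[ping] C:[] D:[pong,sync]
After 12 (send(from=C, to=A, msg='ok')): A:[ack,req,ok] B:[ping] C:[] D:[pong,sync]
After 13 (process(A)): A:[req,ok] B:[ping] C:[] D:[pong,sync]
After 14 (process(A)): A:[ok] B:[ping] C:[] D:[pong,sync]

Answer: (empty)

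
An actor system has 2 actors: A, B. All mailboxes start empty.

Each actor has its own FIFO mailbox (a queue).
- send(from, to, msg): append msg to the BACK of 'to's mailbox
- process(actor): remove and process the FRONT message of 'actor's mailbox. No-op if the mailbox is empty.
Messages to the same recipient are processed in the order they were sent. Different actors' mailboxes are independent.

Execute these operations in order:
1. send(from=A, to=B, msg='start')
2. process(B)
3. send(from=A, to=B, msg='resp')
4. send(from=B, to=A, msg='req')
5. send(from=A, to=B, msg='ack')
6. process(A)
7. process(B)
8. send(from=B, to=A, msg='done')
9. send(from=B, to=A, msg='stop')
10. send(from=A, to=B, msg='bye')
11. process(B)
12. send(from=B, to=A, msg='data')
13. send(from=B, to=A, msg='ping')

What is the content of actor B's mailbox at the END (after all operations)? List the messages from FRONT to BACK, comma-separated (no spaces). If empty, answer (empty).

After 1 (send(from=A, to=B, msg='start')): A:[] B:[start]
After 2 (process(B)): A:[] B:[]
After 3 (send(from=A, to=B, msg='resp')): A:[] B:[resp]
After 4 (send(from=B, to=A, msg='req')): A:[req] B:[resp]
After 5 (send(from=A, to=B, msg='ack')): A:[req] B:[resp,ack]
After 6 (process(A)): A:[] B:[resp,ack]
After 7 (process(B)): A:[] B:[ack]
After 8 (send(from=B, to=A, msg='done')): A:[done] B:[ack]
After 9 (send(from=B, to=A, msg='stop')): A:[done,stop] B:[ack]
After 10 (send(from=A, to=B, msg='bye')): A:[done,stop] B:[ack,bye]
After 11 (process(B)): A:[done,stop] B:[bye]
After 12 (send(from=B, to=A, msg='data')): A:[done,stop,data] B:[bye]
After 13 (send(from=B, to=A, msg='ping')): A:[done,stop,data,ping] B:[bye]

Answer: bye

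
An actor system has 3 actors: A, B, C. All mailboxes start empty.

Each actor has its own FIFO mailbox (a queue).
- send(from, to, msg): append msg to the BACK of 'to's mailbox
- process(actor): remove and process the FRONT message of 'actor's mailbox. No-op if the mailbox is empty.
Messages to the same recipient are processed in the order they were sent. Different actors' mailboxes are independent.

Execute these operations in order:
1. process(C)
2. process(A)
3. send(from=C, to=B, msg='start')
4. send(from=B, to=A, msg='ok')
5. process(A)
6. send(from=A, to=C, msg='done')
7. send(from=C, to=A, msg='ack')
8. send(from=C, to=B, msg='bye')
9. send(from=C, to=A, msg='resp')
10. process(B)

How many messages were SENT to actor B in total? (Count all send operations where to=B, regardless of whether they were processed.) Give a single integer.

Answer: 2

Derivation:
After 1 (process(C)): A:[] B:[] C:[]
After 2 (process(A)): A:[] B:[] C:[]
After 3 (send(from=C, to=B, msg='start')): A:[] B:[start] C:[]
After 4 (send(from=B, to=A, msg='ok')): A:[ok] B:[start] C:[]
After 5 (process(A)): A:[] B:[start] C:[]
After 6 (send(from=A, to=C, msg='done')): A:[] B:[start] C:[done]
After 7 (send(from=C, to=A, msg='ack')): A:[ack] B:[start] C:[done]
After 8 (send(from=C, to=B, msg='bye')): A:[ack] B:[start,bye] C:[done]
After 9 (send(from=C, to=A, msg='resp')): A:[ack,resp] B:[start,bye] C:[done]
After 10 (process(B)): A:[ack,resp] B:[bye] C:[done]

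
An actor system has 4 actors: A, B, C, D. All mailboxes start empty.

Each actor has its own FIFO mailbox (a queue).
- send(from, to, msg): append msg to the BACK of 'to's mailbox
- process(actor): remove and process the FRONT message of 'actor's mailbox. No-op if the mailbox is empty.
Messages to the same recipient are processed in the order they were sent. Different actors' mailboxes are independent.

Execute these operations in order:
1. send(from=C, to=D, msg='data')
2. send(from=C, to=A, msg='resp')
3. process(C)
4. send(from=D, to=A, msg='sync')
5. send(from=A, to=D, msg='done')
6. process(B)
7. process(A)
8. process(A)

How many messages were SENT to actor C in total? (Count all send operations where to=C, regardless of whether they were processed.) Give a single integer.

After 1 (send(from=C, to=D, msg='data')): A:[] B:[] C:[] D:[data]
After 2 (send(from=C, to=A, msg='resp')): A:[resp] B:[] C:[] D:[data]
After 3 (process(C)): A:[resp] B:[] C:[] D:[data]
After 4 (send(from=D, to=A, msg='sync')): A:[resp,sync] B:[] C:[] D:[data]
After 5 (send(from=A, to=D, msg='done')): A:[resp,sync] B:[] C:[] D:[data,done]
After 6 (process(B)): A:[resp,sync] B:[] C:[] D:[data,done]
After 7 (process(A)): A:[sync] B:[] C:[] D:[data,done]
After 8 (process(A)): A:[] B:[] C:[] D:[data,done]

Answer: 0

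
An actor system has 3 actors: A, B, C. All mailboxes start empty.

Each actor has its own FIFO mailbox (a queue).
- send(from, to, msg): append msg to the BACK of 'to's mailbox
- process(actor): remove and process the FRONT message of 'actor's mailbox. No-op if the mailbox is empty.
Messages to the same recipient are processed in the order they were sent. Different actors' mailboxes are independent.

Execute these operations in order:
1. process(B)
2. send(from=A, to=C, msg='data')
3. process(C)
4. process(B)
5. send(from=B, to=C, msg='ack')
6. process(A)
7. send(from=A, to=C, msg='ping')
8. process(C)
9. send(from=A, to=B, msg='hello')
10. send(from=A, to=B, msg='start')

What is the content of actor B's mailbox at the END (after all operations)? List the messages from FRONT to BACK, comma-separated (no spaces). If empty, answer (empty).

Answer: hello,start

Derivation:
After 1 (process(B)): A:[] B:[] C:[]
After 2 (send(from=A, to=C, msg='data')): A:[] B:[] C:[data]
After 3 (process(C)): A:[] B:[] C:[]
After 4 (process(B)): A:[] B:[] C:[]
After 5 (send(from=B, to=C, msg='ack')): A:[] B:[] C:[ack]
After 6 (process(A)): A:[] B:[] C:[ack]
After 7 (send(from=A, to=C, msg='ping')): A:[] B:[] C:[ack,ping]
After 8 (process(C)): A:[] B:[] C:[ping]
After 9 (send(from=A, to=B, msg='hello')): A:[] B:[hello] C:[ping]
After 10 (send(from=A, to=B, msg='start')): A:[] B:[hello,start] C:[ping]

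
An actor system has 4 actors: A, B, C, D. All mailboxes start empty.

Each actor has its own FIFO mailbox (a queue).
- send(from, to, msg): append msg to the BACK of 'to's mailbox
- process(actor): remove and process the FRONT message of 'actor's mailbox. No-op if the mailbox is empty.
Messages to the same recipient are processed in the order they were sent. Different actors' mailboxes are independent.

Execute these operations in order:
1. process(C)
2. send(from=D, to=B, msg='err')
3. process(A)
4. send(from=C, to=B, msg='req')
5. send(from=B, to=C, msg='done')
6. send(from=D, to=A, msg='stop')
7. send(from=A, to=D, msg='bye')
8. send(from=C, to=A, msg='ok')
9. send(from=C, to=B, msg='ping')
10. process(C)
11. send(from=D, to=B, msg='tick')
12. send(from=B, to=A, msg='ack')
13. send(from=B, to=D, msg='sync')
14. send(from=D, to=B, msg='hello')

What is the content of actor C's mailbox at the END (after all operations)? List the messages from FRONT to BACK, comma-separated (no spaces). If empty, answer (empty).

Answer: (empty)

Derivation:
After 1 (process(C)): A:[] B:[] C:[] D:[]
After 2 (send(from=D, to=B, msg='err')): A:[] B:[err] C:[] D:[]
After 3 (process(A)): A:[] B:[err] C:[] D:[]
After 4 (send(from=C, to=B, msg='req')): A:[] B:[err,req] C:[] D:[]
After 5 (send(from=B, to=C, msg='done')): A:[] B:[err,req] C:[done] D:[]
After 6 (send(from=D, to=A, msg='stop')): A:[stop] B:[err,req] C:[done] D:[]
After 7 (send(from=A, to=D, msg='bye')): A:[stop] B:[err,req] C:[done] D:[bye]
After 8 (send(from=C, to=A, msg='ok')): A:[stop,ok] B:[err,req] C:[done] D:[bye]
After 9 (send(from=C, to=B, msg='ping')): A:[stop,ok] B:[err,req,ping] C:[done] D:[bye]
After 10 (process(C)): A:[stop,ok] B:[err,req,ping] C:[] D:[bye]
After 11 (send(from=D, to=B, msg='tick')): A:[stop,ok] B:[err,req,ping,tick] C:[] D:[bye]
After 12 (send(from=B, to=A, msg='ack')): A:[stop,ok,ack] B:[err,req,ping,tick] C:[] D:[bye]
After 13 (send(from=B, to=D, msg='sync')): A:[stop,ok,ack] B:[err,req,ping,tick] C:[] D:[bye,sync]
After 14 (send(from=D, to=B, msg='hello')): A:[stop,ok,ack] B:[err,req,ping,tick,hello] C:[] D:[bye,sync]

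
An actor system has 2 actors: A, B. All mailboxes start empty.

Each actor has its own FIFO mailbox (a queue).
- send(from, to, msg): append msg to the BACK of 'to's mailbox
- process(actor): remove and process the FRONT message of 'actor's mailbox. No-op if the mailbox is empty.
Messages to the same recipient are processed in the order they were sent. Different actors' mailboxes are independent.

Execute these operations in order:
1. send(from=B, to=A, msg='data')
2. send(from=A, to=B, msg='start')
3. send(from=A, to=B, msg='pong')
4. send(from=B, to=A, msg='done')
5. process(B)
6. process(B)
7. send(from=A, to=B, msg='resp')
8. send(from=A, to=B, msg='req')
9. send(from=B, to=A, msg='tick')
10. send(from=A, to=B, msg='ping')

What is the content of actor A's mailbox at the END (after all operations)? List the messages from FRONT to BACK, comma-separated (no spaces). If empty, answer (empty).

Answer: data,done,tick

Derivation:
After 1 (send(from=B, to=A, msg='data')): A:[data] B:[]
After 2 (send(from=A, to=B, msg='start')): A:[data] B:[start]
After 3 (send(from=A, to=B, msg='pong')): A:[data] B:[start,pong]
After 4 (send(from=B, to=A, msg='done')): A:[data,done] B:[start,pong]
After 5 (process(B)): A:[data,done] B:[pong]
After 6 (process(B)): A:[data,done] B:[]
After 7 (send(from=A, to=B, msg='resp')): A:[data,done] B:[resp]
After 8 (send(from=A, to=B, msg='req')): A:[data,done] B:[resp,req]
After 9 (send(from=B, to=A, msg='tick')): A:[data,done,tick] B:[resp,req]
After 10 (send(from=A, to=B, msg='ping')): A:[data,done,tick] B:[resp,req,ping]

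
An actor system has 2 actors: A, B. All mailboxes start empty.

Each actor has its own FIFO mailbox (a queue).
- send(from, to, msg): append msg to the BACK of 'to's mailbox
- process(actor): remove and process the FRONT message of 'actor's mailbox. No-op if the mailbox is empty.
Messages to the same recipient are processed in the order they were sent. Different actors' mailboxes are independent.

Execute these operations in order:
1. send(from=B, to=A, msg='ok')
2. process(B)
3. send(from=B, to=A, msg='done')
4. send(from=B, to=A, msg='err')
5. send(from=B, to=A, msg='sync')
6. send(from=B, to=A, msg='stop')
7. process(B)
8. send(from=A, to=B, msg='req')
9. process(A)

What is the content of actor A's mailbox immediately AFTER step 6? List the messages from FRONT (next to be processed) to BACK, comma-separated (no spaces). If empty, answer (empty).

After 1 (send(from=B, to=A, msg='ok')): A:[ok] B:[]
After 2 (process(B)): A:[ok] B:[]
After 3 (send(from=B, to=A, msg='done')): A:[ok,done] B:[]
After 4 (send(from=B, to=A, msg='err')): A:[ok,done,err] B:[]
After 5 (send(from=B, to=A, msg='sync')): A:[ok,done,err,sync] B:[]
After 6 (send(from=B, to=A, msg='stop')): A:[ok,done,err,sync,stop] B:[]

ok,done,err,sync,stop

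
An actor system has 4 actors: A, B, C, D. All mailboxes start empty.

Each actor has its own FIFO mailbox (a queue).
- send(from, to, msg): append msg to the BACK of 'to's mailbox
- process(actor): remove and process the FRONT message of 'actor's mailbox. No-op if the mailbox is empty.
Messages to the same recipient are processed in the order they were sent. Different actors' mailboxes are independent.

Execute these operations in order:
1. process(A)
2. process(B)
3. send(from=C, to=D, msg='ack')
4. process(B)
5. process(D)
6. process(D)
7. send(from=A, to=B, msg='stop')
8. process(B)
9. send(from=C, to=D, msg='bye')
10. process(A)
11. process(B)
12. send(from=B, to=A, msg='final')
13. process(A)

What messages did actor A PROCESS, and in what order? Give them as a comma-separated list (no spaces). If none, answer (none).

Answer: final

Derivation:
After 1 (process(A)): A:[] B:[] C:[] D:[]
After 2 (process(B)): A:[] B:[] C:[] D:[]
After 3 (send(from=C, to=D, msg='ack')): A:[] B:[] C:[] D:[ack]
After 4 (process(B)): A:[] B:[] C:[] D:[ack]
After 5 (process(D)): A:[] B:[] C:[] D:[]
After 6 (process(D)): A:[] B:[] C:[] D:[]
After 7 (send(from=A, to=B, msg='stop')): A:[] B:[stop] C:[] D:[]
After 8 (process(B)): A:[] B:[] C:[] D:[]
After 9 (send(from=C, to=D, msg='bye')): A:[] B:[] C:[] D:[bye]
After 10 (process(A)): A:[] B:[] C:[] D:[bye]
After 11 (process(B)): A:[] B:[] C:[] D:[bye]
After 12 (send(from=B, to=A, msg='final')): A:[final] B:[] C:[] D:[bye]
After 13 (process(A)): A:[] B:[] C:[] D:[bye]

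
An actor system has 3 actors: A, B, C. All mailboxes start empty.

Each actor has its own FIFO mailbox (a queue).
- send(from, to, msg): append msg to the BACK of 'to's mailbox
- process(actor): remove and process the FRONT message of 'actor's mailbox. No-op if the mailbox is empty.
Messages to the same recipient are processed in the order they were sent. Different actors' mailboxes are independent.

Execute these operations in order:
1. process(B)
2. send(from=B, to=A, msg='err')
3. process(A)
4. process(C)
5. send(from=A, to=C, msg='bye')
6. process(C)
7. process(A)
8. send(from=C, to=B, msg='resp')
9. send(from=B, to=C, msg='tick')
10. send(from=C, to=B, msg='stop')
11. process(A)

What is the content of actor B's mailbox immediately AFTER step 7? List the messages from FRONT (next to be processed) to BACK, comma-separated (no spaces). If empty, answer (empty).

After 1 (process(B)): A:[] B:[] C:[]
After 2 (send(from=B, to=A, msg='err')): A:[err] B:[] C:[]
After 3 (process(A)): A:[] B:[] C:[]
After 4 (process(C)): A:[] B:[] C:[]
After 5 (send(from=A, to=C, msg='bye')): A:[] B:[] C:[bye]
After 6 (process(C)): A:[] B:[] C:[]
After 7 (process(A)): A:[] B:[] C:[]

(empty)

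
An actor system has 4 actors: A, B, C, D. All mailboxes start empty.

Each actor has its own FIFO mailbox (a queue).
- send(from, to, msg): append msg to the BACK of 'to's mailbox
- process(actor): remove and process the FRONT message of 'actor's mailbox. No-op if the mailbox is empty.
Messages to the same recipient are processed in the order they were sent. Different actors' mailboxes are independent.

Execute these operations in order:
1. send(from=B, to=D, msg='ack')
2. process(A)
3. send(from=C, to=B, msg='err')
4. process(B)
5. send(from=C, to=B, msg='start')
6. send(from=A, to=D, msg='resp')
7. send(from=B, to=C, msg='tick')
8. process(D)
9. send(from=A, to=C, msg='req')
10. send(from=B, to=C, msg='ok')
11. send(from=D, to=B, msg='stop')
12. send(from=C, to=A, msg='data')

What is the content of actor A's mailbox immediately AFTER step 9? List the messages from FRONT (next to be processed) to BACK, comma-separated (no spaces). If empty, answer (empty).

After 1 (send(from=B, to=D, msg='ack')): A:[] B:[] C:[] D:[ack]
After 2 (process(A)): A:[] B:[] C:[] D:[ack]
After 3 (send(from=C, to=B, msg='err')): A:[] B:[err] C:[] D:[ack]
After 4 (process(B)): A:[] B:[] C:[] D:[ack]
After 5 (send(from=C, to=B, msg='start')): A:[] B:[start] C:[] D:[ack]
After 6 (send(from=A, to=D, msg='resp')): A:[] B:[start] C:[] D:[ack,resp]
After 7 (send(from=B, to=C, msg='tick')): A:[] B:[start] C:[tick] D:[ack,resp]
After 8 (process(D)): A:[] B:[start] C:[tick] D:[resp]
After 9 (send(from=A, to=C, msg='req')): A:[] B:[start] C:[tick,req] D:[resp]

(empty)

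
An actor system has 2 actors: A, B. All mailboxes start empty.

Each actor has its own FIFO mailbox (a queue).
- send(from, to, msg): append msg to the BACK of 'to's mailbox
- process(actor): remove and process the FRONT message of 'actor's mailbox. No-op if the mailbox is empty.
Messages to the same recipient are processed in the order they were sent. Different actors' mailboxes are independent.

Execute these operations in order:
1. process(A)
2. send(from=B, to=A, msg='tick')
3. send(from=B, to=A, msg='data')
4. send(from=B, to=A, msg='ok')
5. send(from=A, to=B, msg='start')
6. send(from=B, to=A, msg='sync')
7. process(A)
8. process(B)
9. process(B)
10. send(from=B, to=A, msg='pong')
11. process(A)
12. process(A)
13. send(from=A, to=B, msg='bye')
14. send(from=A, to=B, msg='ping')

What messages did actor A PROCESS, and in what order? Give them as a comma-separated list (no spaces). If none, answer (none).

After 1 (process(A)): A:[] B:[]
After 2 (send(from=B, to=A, msg='tick')): A:[tick] B:[]
After 3 (send(from=B, to=A, msg='data')): A:[tick,data] B:[]
After 4 (send(from=B, to=A, msg='ok')): A:[tick,data,ok] B:[]
After 5 (send(from=A, to=B, msg='start')): A:[tick,data,ok] B:[start]
After 6 (send(from=B, to=A, msg='sync')): A:[tick,data,ok,sync] B:[start]
After 7 (process(A)): A:[data,ok,sync] B:[start]
After 8 (process(B)): A:[data,ok,sync] B:[]
After 9 (process(B)): A:[data,ok,sync] B:[]
After 10 (send(from=B, to=A, msg='pong')): A:[data,ok,sync,pong] B:[]
After 11 (process(A)): A:[ok,sync,pong] B:[]
After 12 (process(A)): A:[sync,pong] B:[]
After 13 (send(from=A, to=B, msg='bye')): A:[sync,pong] B:[bye]
After 14 (send(from=A, to=B, msg='ping')): A:[sync,pong] B:[bye,ping]

Answer: tick,data,ok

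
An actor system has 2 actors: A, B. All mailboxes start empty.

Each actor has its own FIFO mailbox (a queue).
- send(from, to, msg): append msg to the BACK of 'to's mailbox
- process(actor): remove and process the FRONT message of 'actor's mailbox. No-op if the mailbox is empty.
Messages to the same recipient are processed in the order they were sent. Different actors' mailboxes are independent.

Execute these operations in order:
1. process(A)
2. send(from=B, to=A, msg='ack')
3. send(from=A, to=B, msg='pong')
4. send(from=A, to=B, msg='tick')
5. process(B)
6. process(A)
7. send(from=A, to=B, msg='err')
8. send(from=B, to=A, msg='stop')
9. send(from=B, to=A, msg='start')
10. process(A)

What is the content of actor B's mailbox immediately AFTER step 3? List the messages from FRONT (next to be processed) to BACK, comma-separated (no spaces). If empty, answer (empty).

After 1 (process(A)): A:[] B:[]
After 2 (send(from=B, to=A, msg='ack')): A:[ack] B:[]
After 3 (send(from=A, to=B, msg='pong')): A:[ack] B:[pong]

pong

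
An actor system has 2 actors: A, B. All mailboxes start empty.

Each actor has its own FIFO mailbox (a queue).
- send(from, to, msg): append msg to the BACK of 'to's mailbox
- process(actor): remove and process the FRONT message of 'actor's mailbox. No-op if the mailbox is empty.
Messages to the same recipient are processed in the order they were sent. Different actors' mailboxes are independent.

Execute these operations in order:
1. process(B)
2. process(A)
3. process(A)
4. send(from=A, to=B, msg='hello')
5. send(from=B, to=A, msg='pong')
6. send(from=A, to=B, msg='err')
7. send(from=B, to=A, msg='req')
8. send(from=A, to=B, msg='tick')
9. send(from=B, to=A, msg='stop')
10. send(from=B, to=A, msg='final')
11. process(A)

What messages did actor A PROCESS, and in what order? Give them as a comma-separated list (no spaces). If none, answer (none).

After 1 (process(B)): A:[] B:[]
After 2 (process(A)): A:[] B:[]
After 3 (process(A)): A:[] B:[]
After 4 (send(from=A, to=B, msg='hello')): A:[] B:[hello]
After 5 (send(from=B, to=A, msg='pong')): A:[pong] B:[hello]
After 6 (send(from=A, to=B, msg='err')): A:[pong] B:[hello,err]
After 7 (send(from=B, to=A, msg='req')): A:[pong,req] B:[hello,err]
After 8 (send(from=A, to=B, msg='tick')): A:[pong,req] B:[hello,err,tick]
After 9 (send(from=B, to=A, msg='stop')): A:[pong,req,stop] B:[hello,err,tick]
After 10 (send(from=B, to=A, msg='final')): A:[pong,req,stop,final] B:[hello,err,tick]
After 11 (process(A)): A:[req,stop,final] B:[hello,err,tick]

Answer: pong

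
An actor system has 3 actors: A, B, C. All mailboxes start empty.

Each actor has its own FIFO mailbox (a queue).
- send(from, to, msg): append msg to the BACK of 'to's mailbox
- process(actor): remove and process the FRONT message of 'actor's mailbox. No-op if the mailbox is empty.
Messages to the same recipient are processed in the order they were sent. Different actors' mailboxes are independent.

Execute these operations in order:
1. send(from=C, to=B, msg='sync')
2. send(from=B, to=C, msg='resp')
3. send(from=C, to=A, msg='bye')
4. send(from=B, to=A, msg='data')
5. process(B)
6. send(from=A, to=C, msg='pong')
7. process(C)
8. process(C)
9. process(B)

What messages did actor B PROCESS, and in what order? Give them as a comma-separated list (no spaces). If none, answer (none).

Answer: sync

Derivation:
After 1 (send(from=C, to=B, msg='sync')): A:[] B:[sync] C:[]
After 2 (send(from=B, to=C, msg='resp')): A:[] B:[sync] C:[resp]
After 3 (send(from=C, to=A, msg='bye')): A:[bye] B:[sync] C:[resp]
After 4 (send(from=B, to=A, msg='data')): A:[bye,data] B:[sync] C:[resp]
After 5 (process(B)): A:[bye,data] B:[] C:[resp]
After 6 (send(from=A, to=C, msg='pong')): A:[bye,data] B:[] C:[resp,pong]
After 7 (process(C)): A:[bye,data] B:[] C:[pong]
After 8 (process(C)): A:[bye,data] B:[] C:[]
After 9 (process(B)): A:[bye,data] B:[] C:[]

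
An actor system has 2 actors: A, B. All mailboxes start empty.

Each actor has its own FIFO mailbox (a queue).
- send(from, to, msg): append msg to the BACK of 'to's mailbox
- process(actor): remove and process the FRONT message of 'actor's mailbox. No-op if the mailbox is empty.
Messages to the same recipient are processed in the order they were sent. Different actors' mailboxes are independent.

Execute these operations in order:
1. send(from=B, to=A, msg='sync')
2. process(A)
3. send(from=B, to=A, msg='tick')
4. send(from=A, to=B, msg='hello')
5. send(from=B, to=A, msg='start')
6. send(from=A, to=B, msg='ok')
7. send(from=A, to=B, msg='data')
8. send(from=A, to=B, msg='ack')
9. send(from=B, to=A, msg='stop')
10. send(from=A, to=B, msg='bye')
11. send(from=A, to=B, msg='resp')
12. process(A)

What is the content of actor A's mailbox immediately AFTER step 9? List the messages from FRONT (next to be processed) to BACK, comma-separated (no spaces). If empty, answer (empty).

After 1 (send(from=B, to=A, msg='sync')): A:[sync] B:[]
After 2 (process(A)): A:[] B:[]
After 3 (send(from=B, to=A, msg='tick')): A:[tick] B:[]
After 4 (send(from=A, to=B, msg='hello')): A:[tick] B:[hello]
After 5 (send(from=B, to=A, msg='start')): A:[tick,start] B:[hello]
After 6 (send(from=A, to=B, msg='ok')): A:[tick,start] B:[hello,ok]
After 7 (send(from=A, to=B, msg='data')): A:[tick,start] B:[hello,ok,data]
After 8 (send(from=A, to=B, msg='ack')): A:[tick,start] B:[hello,ok,data,ack]
After 9 (send(from=B, to=A, msg='stop')): A:[tick,start,stop] B:[hello,ok,data,ack]

tick,start,stop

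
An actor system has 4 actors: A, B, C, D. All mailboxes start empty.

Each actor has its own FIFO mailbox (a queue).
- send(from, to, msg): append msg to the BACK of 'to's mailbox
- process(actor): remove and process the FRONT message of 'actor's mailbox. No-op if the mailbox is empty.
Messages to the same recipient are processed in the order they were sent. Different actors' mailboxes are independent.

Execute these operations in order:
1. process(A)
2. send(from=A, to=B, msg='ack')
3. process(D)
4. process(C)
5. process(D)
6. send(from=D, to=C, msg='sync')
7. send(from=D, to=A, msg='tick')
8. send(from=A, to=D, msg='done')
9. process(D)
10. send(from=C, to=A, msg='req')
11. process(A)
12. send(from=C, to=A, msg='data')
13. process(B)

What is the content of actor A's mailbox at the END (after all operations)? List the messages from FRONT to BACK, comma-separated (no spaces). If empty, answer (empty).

Answer: req,data

Derivation:
After 1 (process(A)): A:[] B:[] C:[] D:[]
After 2 (send(from=A, to=B, msg='ack')): A:[] B:[ack] C:[] D:[]
After 3 (process(D)): A:[] B:[ack] C:[] D:[]
After 4 (process(C)): A:[] B:[ack] C:[] D:[]
After 5 (process(D)): A:[] B:[ack] C:[] D:[]
After 6 (send(from=D, to=C, msg='sync')): A:[] B:[ack] C:[sync] D:[]
After 7 (send(from=D, to=A, msg='tick')): A:[tick] B:[ack] C:[sync] D:[]
After 8 (send(from=A, to=D, msg='done')): A:[tick] B:[ack] C:[sync] D:[done]
After 9 (process(D)): A:[tick] B:[ack] C:[sync] D:[]
After 10 (send(from=C, to=A, msg='req')): A:[tick,req] B:[ack] C:[sync] D:[]
After 11 (process(A)): A:[req] B:[ack] C:[sync] D:[]
After 12 (send(from=C, to=A, msg='data')): A:[req,data] B:[ack] C:[sync] D:[]
After 13 (process(B)): A:[req,data] B:[] C:[sync] D:[]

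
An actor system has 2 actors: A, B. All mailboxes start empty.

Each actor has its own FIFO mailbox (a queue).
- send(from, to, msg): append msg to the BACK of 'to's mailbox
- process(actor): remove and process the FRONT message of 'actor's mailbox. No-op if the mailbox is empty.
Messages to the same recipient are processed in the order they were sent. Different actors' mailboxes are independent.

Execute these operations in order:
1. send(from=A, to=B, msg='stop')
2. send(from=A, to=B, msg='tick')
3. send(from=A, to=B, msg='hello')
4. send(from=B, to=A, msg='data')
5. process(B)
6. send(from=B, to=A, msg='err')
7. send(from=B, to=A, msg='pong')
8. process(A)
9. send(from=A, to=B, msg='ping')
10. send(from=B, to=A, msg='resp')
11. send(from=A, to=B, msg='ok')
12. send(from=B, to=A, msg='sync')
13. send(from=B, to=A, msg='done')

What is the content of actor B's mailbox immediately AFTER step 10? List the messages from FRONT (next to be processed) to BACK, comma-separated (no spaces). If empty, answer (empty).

After 1 (send(from=A, to=B, msg='stop')): A:[] B:[stop]
After 2 (send(from=A, to=B, msg='tick')): A:[] B:[stop,tick]
After 3 (send(from=A, to=B, msg='hello')): A:[] B:[stop,tick,hello]
After 4 (send(from=B, to=A, msg='data')): A:[data] B:[stop,tick,hello]
After 5 (process(B)): A:[data] B:[tick,hello]
After 6 (send(from=B, to=A, msg='err')): A:[data,err] B:[tick,hello]
After 7 (send(from=B, to=A, msg='pong')): A:[data,err,pong] B:[tick,hello]
After 8 (process(A)): A:[err,pong] B:[tick,hello]
After 9 (send(from=A, to=B, msg='ping')): A:[err,pong] B:[tick,hello,ping]
After 10 (send(from=B, to=A, msg='resp')): A:[err,pong,resp] B:[tick,hello,ping]

tick,hello,ping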